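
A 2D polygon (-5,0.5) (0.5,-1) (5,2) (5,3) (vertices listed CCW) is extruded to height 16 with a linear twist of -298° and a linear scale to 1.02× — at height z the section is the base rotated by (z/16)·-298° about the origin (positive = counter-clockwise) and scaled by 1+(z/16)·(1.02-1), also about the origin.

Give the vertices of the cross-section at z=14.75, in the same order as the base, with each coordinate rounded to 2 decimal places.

t = z/height = 14.75/16 = 0.921875
s = 1 + (scale-1)·z/height = 1 + (1.02-1)·14.75/16 = 1.018438
θ = twist·z/height = -298°·14.75/16 = -274.7188° = -4.794747 rad
cos θ = 0.082265, sin θ = 0.996611 (intermediates below are computed at full precision and shown rounded to 5 d.p.)
v1: (-5,0.5) → rotate → (-0.90963,-4.94192) → ×s → (-0.92640,-5.03304) → (-0.93,-5.03)
v2: (0.5,-1) → rotate → (1.03774,0.41604) → ×s → (1.05688,0.42371) → (1.06,0.42)
v3: (5,2) → rotate → (-1.58190,5.14758) → ×s → (-1.61106,5.24249) → (-1.61,5.24)
v4: (5,3) → rotate → (-2.57851,5.22985) → ×s → (-2.62605,5.32627) → (-2.63,5.33)

Cross-section at z=14.75: (-0.93,-5.03) (1.06,0.42) (-1.61,5.24) (-2.63,5.33)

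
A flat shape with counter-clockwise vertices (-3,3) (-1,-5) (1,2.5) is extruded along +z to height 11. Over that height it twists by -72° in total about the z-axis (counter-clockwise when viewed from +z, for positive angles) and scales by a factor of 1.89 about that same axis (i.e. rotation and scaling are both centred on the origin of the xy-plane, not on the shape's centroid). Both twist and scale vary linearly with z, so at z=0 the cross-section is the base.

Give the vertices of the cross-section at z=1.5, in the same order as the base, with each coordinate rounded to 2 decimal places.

t = z/height = 1.5/11 = 0.136364
s = 1 + (scale-1)·z/height = 1 + (1.89-1)·1.5/11 = 1.121364
θ = twist·z/height = -72°·1.5/11 = -9.8182° = -0.171360 rad
cos θ = 0.985354, sin θ = -0.170522 (intermediates below are computed at full precision and shown rounded to 5 d.p.)
v1: (-3,3) → rotate → (-2.44449,3.46763) → ×s → (-2.74117,3.88847) → (-2.74,3.89)
v2: (-1,-5) → rotate → (-1.83796,-4.75625) → ×s → (-2.06103,-5.33348) → (-2.06,-5.33)
v3: (1,2.5) → rotate → (1.41166,2.29286) → ×s → (1.58298,2.57113) → (1.58,2.57)

Cross-section at z=1.5: (-2.74,3.89) (-2.06,-5.33) (1.58,2.57)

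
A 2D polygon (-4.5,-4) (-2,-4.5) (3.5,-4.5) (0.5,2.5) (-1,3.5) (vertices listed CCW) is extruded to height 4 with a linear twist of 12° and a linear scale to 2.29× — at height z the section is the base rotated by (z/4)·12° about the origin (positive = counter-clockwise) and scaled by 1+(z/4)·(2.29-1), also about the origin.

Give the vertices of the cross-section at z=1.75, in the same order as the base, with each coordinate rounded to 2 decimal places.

t = z/height = 1.75/4 = 0.4375
s = 1 + (scale-1)·z/height = 1 + (2.29-1)·1.75/4 = 1.564375
θ = twist·z/height = 12°·1.75/4 = 5.2500° = 0.091630 rad
cos θ = 0.995805, sin θ = 0.091502 (intermediates below are computed at full precision and shown rounded to 5 d.p.)
v1: (-4.5,-4) → rotate → (-4.11512,-4.39498) → ×s → (-6.43758,-6.87539) → (-6.44,-6.88)
v2: (-2,-4.5) → rotate → (-1.57985,-4.66413) → ×s → (-2.47148,-7.29644) → (-2.47,-7.30)
v3: (3.5,-4.5) → rotate → (3.89707,-4.16087) → ×s → (6.09649,-6.50916) → (6.10,-6.51)
v4: (0.5,2.5) → rotate → (0.26915,2.53526) → ×s → (0.42105,3.96610) → (0.42,3.97)
v5: (-1,3.5) → rotate → (-1.31606,3.39382) → ×s → (-2.05881,5.30920) → (-2.06,5.31)

Cross-section at z=1.75: (-6.44,-6.88) (-2.47,-7.30) (6.10,-6.51) (0.42,3.97) (-2.06,5.31)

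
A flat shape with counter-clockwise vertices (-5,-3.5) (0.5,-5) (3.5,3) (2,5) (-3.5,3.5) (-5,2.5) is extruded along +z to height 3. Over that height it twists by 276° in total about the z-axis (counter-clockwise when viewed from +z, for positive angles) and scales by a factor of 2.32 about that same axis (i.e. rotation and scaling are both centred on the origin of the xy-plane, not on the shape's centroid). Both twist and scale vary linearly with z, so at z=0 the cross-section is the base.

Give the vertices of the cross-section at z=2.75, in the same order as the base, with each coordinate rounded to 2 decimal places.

Cross-section at z=2.75: (-4.17,12.83) (-10.89,2.17) (4.08,-9.34) (9.27,-7.46) (9.66,5.14) (8.51,8.95)

t = z/height = 2.75/3 = 0.916667
s = 1 + (scale-1)·z/height = 1 + (2.32-1)·2.75/3 = 2.210000
θ = twist·z/height = 276°·2.75/3 = 253.0000° = 4.415683 rad
cos θ = -0.292372, sin θ = -0.956305 (intermediates below are computed at full precision and shown rounded to 5 d.p.)
v1: (-5,-3.5) → rotate → (-1.88521,5.80482) → ×s → (-4.16631,12.82866) → (-4.17,12.83)
v2: (0.5,-5) → rotate → (-4.92771,0.98371) → ×s → (-10.89024,2.17399) → (-10.89,2.17)
v3: (3.5,3) → rotate → (1.84561,-4.22418) → ×s → (4.07881,-9.33544) → (4.08,-9.34)
v4: (2,5) → rotate → (4.19678,-3.37447) → ×s → (9.27488,-7.45757) → (9.27,-7.46)
v5: (-3.5,3.5) → rotate → (4.37037,2.32377) → ×s → (9.65851,5.13552) → (9.66,5.14)
v6: (-5,2.5) → rotate → (3.85262,4.05059) → ×s → (8.51429,8.95181) → (8.51,8.95)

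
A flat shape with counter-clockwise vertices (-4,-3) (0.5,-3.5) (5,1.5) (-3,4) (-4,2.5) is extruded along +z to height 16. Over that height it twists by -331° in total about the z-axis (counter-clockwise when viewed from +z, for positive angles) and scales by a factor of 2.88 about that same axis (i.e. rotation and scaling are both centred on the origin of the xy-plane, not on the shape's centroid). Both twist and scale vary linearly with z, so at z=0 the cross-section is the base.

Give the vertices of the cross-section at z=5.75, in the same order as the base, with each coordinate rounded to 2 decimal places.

Cross-section at z=5.75: (-1.15,8.30) (-5.54,2.11) (-1.86,-8.55) (8.30,1.15) (6.91,3.84)

t = z/height = 5.75/16 = 0.359375
s = 1 + (scale-1)·z/height = 1 + (2.88-1)·5.75/16 = 1.675625
θ = twist·z/height = -331°·5.75/16 = -118.9531° = -2.076124 rad
cos θ = -0.484094, sin θ = -0.875016 (intermediates below are computed at full precision and shown rounded to 5 d.p.)
v1: (-4,-3) → rotate → (-0.68867,4.95235) → ×s → (-1.15396,8.29827) → (-1.15,8.30)
v2: (0.5,-3.5) → rotate → (-3.30460,1.25682) → ×s → (-5.53728,2.10596) → (-5.54,2.11)
v3: (5,1.5) → rotate → (-1.10795,-5.10122) → ×s → (-1.85650,-8.54773) → (-1.86,-8.55)
v4: (-3,4) → rotate → (4.95235,0.68867) → ×s → (8.29827,1.15396) → (8.30,1.15)
v5: (-4,2.5) → rotate → (4.12392,2.28983) → ×s → (6.91014,3.83690) → (6.91,3.84)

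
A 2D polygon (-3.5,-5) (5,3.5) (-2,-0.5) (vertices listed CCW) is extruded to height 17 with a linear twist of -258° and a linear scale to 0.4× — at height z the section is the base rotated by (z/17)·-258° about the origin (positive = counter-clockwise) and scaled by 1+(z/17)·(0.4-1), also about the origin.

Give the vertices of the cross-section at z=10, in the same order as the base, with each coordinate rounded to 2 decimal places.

t = z/height = 10/17 = 0.588235
s = 1 + (scale-1)·z/height = 1 + (0.4-1)·10/17 = 0.647059
θ = twist·z/height = -258°·10/17 = -151.7647° = -2.648794 rad
cos θ = -0.881012, sin θ = -0.473094 (intermediates below are computed at full precision and shown rounded to 5 d.p.)
v1: (-3.5,-5) → rotate → (0.71807,6.06089) → ×s → (0.46464,3.92175) → (0.46,3.92)
v2: (5,3.5) → rotate → (-2.74923,-5.44901) → ×s → (-1.77892,-3.52583) → (-1.78,-3.53)
v3: (-2,-0.5) → rotate → (1.52548,1.38669) → ×s → (0.98707,0.89727) → (0.99,0.90)

Cross-section at z=10: (0.46,3.92) (-1.78,-3.53) (0.99,0.90)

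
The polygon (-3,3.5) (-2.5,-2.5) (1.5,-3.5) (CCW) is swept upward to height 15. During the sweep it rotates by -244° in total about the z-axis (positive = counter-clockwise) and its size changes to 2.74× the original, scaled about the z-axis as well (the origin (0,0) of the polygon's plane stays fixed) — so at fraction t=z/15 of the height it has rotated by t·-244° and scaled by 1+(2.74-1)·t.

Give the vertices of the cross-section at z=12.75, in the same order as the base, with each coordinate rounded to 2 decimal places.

t = z/height = 12.75/15 = 0.85
s = 1 + (scale-1)·z/height = 1 + (2.74-1)·12.75/15 = 2.479000
θ = twist·z/height = -244°·12.75/15 = -207.4000° = -3.619813 rad
cos θ = -0.887815, sin θ = 0.460200 (intermediates below are computed at full precision and shown rounded to 5 d.p.)
v1: (-3,3.5) → rotate → (1.05275,-4.48795) → ×s → (2.60976,-11.12564) → (2.61,-11.13)
v2: (-2.5,-2.5) → rotate → (3.37004,1.06904) → ×s → (8.35432,2.65015) → (8.35,2.65)
v3: (1.5,-3.5) → rotate → (0.27898,3.79765) → ×s → (0.69158,9.41438) → (0.69,9.41)

Cross-section at z=12.75: (2.61,-11.13) (8.35,2.65) (0.69,9.41)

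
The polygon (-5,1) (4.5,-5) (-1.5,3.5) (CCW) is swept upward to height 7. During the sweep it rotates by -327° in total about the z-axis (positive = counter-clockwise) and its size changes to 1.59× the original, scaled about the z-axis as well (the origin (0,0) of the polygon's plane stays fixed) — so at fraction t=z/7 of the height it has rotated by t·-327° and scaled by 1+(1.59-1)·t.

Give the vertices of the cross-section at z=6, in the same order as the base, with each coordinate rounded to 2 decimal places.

t = z/height = 6/7 = 0.857143
s = 1 + (scale-1)·z/height = 1 + (1.59-1)·6/7 = 1.505714
θ = twist·z/height = -327°·6/7 = -280.2857° = -4.891909 rad
cos θ = 0.178557, sin θ = 0.983930 (intermediates below are computed at full precision and shown rounded to 5 d.p.)
v1: (-5,1) → rotate → (-1.87671,-4.74109) → ×s → (-2.82580,-7.13873) → (-2.83,-7.14)
v2: (4.5,-5) → rotate → (5.72315,3.53490) → ×s → (8.61743,5.32255) → (8.62,5.32)
v3: (-1.5,3.5) → rotate → (-3.71159,-0.85095) → ×s → (-5.58859,-1.28128) → (-5.59,-1.28)

Cross-section at z=6: (-2.83,-7.14) (8.62,5.32) (-5.59,-1.28)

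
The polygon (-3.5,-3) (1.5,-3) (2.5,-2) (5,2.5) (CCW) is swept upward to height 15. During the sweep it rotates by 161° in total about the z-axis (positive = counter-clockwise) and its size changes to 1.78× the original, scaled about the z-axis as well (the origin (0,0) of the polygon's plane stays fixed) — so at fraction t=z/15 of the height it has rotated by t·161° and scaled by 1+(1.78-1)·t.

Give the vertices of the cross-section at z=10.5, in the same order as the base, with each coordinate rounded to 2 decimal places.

Cross-section at z=10.5: (6.37,-3.20) (3.38,3.93) (1.36,4.76) (-6.55,5.64)

t = z/height = 10.5/15 = 0.7
s = 1 + (scale-1)·z/height = 1 + (1.78-1)·10.5/15 = 1.546000
θ = twist·z/height = 161°·10.5/15 = 112.7000° = 1.966986 rad
cos θ = -0.385906, sin θ = 0.922538 (intermediates below are computed at full precision and shown rounded to 5 d.p.)
v1: (-3.5,-3) → rotate → (4.11829,-2.07117) → ×s → (6.36687,-3.20202) → (6.37,-3.20)
v2: (1.5,-3) → rotate → (2.18876,2.54153) → ×s → (3.38382,3.92920) → (3.38,3.93)
v3: (2.5,-2) → rotate → (0.88031,3.07816) → ×s → (1.36096,4.75883) → (1.36,4.76)
v4: (5,2.5) → rotate → (-4.23588,3.64793) → ×s → (-6.54866,5.63969) → (-6.55,5.64)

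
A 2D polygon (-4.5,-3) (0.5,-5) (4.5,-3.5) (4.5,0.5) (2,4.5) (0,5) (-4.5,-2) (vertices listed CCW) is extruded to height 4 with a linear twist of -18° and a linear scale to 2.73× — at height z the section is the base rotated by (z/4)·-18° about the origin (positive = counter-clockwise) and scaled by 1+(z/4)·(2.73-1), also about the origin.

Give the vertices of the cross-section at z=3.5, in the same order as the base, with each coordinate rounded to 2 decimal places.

t = z/height = 3.5/4 = 0.875
s = 1 + (scale-1)·z/height = 1 + (2.73-1)·3.5/4 = 2.513750
θ = twist·z/height = -18°·3.5/4 = -15.7500° = -0.274889 rad
cos θ = 0.962455, sin θ = -0.271440 (intermediates below are computed at full precision and shown rounded to 5 d.p.)
v1: (-4.5,-3) → rotate → (-5.14537,-1.66588) → ×s → (-12.93417,-4.18762) → (-12.93,-4.19)
v2: (0.5,-5) → rotate → (-0.87597,-4.94800) → ×s → (-2.20198,-12.43803) → (-2.20,-12.44)
v3: (4.5,-3.5) → rotate → (3.38101,-4.59008) → ×s → (8.49901,-11.53830) → (8.50,-11.54)
v4: (4.5,0.5) → rotate → (4.46677,-0.74025) → ×s → (11.22834,-1.86081) → (11.23,-1.86)
v5: (2,4.5) → rotate → (3.14639,3.78817) → ×s → (7.90924,9.52251) → (7.91,9.52)
v6: (0,5) → rotate → (1.35720,4.81228) → ×s → (3.41167,12.09686) → (3.41,12.10)
v7: (-4.5,-2) → rotate → (-4.87393,-0.70343) → ×s → (-12.25184,-1.76824) → (-12.25,-1.77)

Cross-section at z=3.5: (-12.93,-4.19) (-2.20,-12.44) (8.50,-11.54) (11.23,-1.86) (7.91,9.52) (3.41,12.10) (-12.25,-1.77)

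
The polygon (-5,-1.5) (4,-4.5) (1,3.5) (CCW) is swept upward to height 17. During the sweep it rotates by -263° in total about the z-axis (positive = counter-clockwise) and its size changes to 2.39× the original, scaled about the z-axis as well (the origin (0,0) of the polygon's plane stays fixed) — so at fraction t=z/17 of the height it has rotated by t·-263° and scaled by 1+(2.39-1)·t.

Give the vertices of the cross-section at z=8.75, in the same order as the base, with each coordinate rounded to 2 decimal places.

Cross-section at z=8.75: (4.30,7.86) (-10.31,0.67) (3.00,-5.48)

t = z/height = 8.75/17 = 0.514706
s = 1 + (scale-1)·z/height = 1 + (2.39-1)·8.75/17 = 1.715441
θ = twist·z/height = -263°·8.75/17 = -135.3676° = -2.362611 rad
cos θ = -0.711629, sin θ = -0.702555 (intermediates below are computed at full precision and shown rounded to 5 d.p.)
v1: (-5,-1.5) → rotate → (2.50431,4.58022) → ×s → (4.29600,7.85710) → (4.30,7.86)
v2: (4,-4.5) → rotate → (-6.00802,0.39211) → ×s → (-10.30640,0.67265) → (-10.31,0.67)
v3: (1,3.5) → rotate → (1.74731,-3.19326) → ×s → (2.99741,-5.47785) → (3.00,-5.48)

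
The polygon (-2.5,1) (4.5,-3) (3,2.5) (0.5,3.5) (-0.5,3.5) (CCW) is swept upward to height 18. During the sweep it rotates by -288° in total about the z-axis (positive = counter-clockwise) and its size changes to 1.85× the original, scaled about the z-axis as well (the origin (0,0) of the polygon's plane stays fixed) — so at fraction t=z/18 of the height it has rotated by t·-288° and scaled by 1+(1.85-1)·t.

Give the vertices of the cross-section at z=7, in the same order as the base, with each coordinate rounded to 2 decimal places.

t = z/height = 7/18 = 0.388889
s = 1 + (scale-1)·z/height = 1 + (1.85-1)·7/18 = 1.330556
θ = twist·z/height = -288°·7/18 = -112.0000° = -1.954769 rad
cos θ = -0.374607, sin θ = -0.927184 (intermediates below are computed at full precision and shown rounded to 5 d.p.)
v1: (-2.5,1) → rotate → (1.86370,1.94335) → ×s → (2.47976,2.58574) → (2.48,2.59)
v2: (4.5,-3) → rotate → (-4.46728,-3.04851) → ×s → (-5.94397,-4.05621) → (-5.94,-4.06)
v3: (3,2.5) → rotate → (1.19414,-3.71807) → ×s → (1.58887,-4.94710) → (1.59,-4.95)
v4: (0.5,3.5) → rotate → (3.05784,-1.77472) → ×s → (4.06863,-2.36136) → (4.07,-2.36)
v5: (-0.5,3.5) → rotate → (3.43245,-0.84753) → ×s → (4.56706,-1.12769) → (4.57,-1.13)

Cross-section at z=7: (2.48,2.59) (-5.94,-4.06) (1.59,-4.95) (4.07,-2.36) (4.57,-1.13)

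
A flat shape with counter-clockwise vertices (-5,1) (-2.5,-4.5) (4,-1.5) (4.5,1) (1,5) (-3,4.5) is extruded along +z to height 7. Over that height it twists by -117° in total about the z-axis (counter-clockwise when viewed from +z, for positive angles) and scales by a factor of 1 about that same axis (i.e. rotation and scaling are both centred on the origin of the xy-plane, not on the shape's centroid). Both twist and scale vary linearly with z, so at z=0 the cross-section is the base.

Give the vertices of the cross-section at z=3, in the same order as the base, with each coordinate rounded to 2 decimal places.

t = z/height = 3/7 = 0.428571
s = 1 + (scale-1)·z/height = 1 + (1-1)·3/7 = 1.000000
θ = twist·z/height = -117°·3/7 = -50.1429° = -0.875158 rad
cos θ = 0.640876, sin θ = -0.767645 (intermediates below are computed at full precision and shown rounded to 5 d.p.)
v1: (-5,1) → rotate → (-2.43673,4.47910) → ×s → (-2.43673,4.47910) → (-2.44,4.48)
v2: (-2.5,-4.5) → rotate → (-5.05659,-0.96483) → ×s → (-5.05659,-0.96483) → (-5.06,-0.96)
v3: (4,-1.5) → rotate → (1.41204,-4.03189) → ×s → (1.41204,-4.03189) → (1.41,-4.03)
v4: (4.5,1) → rotate → (3.65159,-2.81353) → ×s → (3.65159,-2.81353) → (3.65,-2.81)
v5: (1,5) → rotate → (4.47910,2.43673) → ×s → (4.47910,2.43673) → (4.48,2.44)
v6: (-3,4.5) → rotate → (1.53177,5.18687) → ×s → (1.53177,5.18687) → (1.53,5.19)

Cross-section at z=3: (-2.44,4.48) (-5.06,-0.96) (1.41,-4.03) (3.65,-2.81) (4.48,2.44) (1.53,5.19)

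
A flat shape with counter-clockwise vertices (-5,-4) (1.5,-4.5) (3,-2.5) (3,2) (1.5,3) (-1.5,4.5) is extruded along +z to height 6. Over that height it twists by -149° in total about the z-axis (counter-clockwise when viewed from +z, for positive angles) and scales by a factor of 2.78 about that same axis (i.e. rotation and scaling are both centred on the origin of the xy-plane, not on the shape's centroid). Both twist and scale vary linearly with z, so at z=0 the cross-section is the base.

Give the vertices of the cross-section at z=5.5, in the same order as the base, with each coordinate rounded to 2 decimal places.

t = z/height = 5.5/6 = 0.916667
s = 1 + (scale-1)·z/height = 1 + (2.78-1)·5.5/6 = 2.631667
θ = twist·z/height = -149°·5.5/6 = -136.5833° = -2.383829 rad
cos θ = -0.726375, sin θ = -0.687299 (intermediates below are computed at full precision and shown rounded to 5 d.p.)
v1: (-5,-4) → rotate → (0.88268,6.34199) → ×s → (2.32292,16.69001) → (2.32,16.69)
v2: (1.5,-4.5) → rotate → (-4.18241,2.23774) → ×s → (-11.00670,5.88898) → (-11.01,5.89)
v3: (3,-2.5) → rotate → (-3.89737,-0.24596) → ×s → (-10.25658,-0.64728) → (-10.26,-0.65)
v4: (3,2) → rotate → (-0.80453,-3.51465) → ×s → (-2.11725,-9.24938) → (-2.12,-9.25)
v5: (1.5,3) → rotate → (0.97233,-3.21007) → ×s → (2.55886,-8.44784) → (2.56,-8.45)
v6: (-1.5,4.5) → rotate → (4.18241,-2.23774) → ×s → (11.00670,-5.88898) → (11.01,-5.89)

Cross-section at z=5.5: (2.32,16.69) (-11.01,5.89) (-10.26,-0.65) (-2.12,-9.25) (2.56,-8.45) (11.01,-5.89)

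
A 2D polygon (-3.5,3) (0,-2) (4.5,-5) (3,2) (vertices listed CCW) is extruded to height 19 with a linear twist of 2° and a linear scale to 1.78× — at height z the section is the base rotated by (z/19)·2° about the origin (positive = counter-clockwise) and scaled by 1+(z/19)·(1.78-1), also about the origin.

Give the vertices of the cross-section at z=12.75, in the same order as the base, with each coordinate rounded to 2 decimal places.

t = z/height = 12.75/19 = 0.671053
s = 1 + (scale-1)·z/height = 1 + (1.78-1)·12.75/19 = 1.523421
θ = twist·z/height = 2°·12.75/19 = 1.3421° = 0.023424 rad
cos θ = 0.999726, sin θ = 0.023422 (intermediates below are computed at full precision and shown rounded to 5 d.p.)
v1: (-3.5,3) → rotate → (-3.56931,2.91720) → ×s → (-5.43756,4.44412) → (-5.44,4.44)
v2: (0,-2) → rotate → (0.04684,-1.99945) → ×s → (0.07136,-3.04601) → (0.07,-3.05)
v3: (4.5,-5) → rotate → (4.61588,-4.89323) → ×s → (7.03192,-7.45445) → (7.03,-7.45)
v4: (3,2) → rotate → (2.95233,2.06972) → ×s → (4.49765,3.15305) → (4.50,3.15)

Cross-section at z=12.75: (-5.44,4.44) (0.07,-3.05) (7.03,-7.45) (4.50,3.15)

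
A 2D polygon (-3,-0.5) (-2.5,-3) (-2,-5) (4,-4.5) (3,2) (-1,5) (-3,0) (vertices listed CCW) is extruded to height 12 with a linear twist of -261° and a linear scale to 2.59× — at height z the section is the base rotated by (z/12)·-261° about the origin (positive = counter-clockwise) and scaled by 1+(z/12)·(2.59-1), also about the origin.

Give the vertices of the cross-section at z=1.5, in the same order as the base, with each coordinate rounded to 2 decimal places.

t = z/height = 1.5/12 = 0.125
s = 1 + (scale-1)·z/height = 1 + (2.59-1)·1.5/12 = 1.198750
θ = twist·z/height = -261°·1.5/12 = -32.6250° = -0.569414 rad
cos θ = 0.842217, sin θ = -0.539138 (intermediates below are computed at full precision and shown rounded to 5 d.p.)
v1: (-3,-0.5) → rotate → (-2.79622,1.19631) → ×s → (-3.35197,1.43407) → (-3.35,1.43)
v2: (-2.5,-3) → rotate → (-3.72296,-1.17881) → ×s → (-4.46290,-1.41309) → (-4.46,-1.41)
v3: (-2,-5) → rotate → (-4.38013,-3.13281) → ×s → (-5.25068,-3.75546) → (-5.25,-3.76)
v4: (4,-4.5) → rotate → (0.94275,-5.94653) → ×s → (1.13012,-7.12840) → (1.13,-7.13)
v5: (3,2) → rotate → (3.60493,0.06702) → ×s → (4.32141,0.08034) → (4.32,0.08)
v6: (-1,5) → rotate → (1.85347,4.75022) → ×s → (2.22185,5.69433) → (2.22,5.69)
v7: (-3,0) → rotate → (-2.52665,1.61741) → ×s → (-3.02882,1.93888) → (-3.03,1.94)

Cross-section at z=1.5: (-3.35,1.43) (-4.46,-1.41) (-5.25,-3.76) (1.13,-7.13) (4.32,0.08) (2.22,5.69) (-3.03,1.94)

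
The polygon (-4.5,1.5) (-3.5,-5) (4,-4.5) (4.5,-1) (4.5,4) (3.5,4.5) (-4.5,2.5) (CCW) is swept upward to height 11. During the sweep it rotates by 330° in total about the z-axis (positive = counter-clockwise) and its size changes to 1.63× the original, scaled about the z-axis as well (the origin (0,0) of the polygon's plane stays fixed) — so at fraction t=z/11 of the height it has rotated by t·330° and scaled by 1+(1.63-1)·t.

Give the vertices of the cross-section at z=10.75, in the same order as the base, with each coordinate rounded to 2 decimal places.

t = z/height = 10.75/11 = 0.977273
s = 1 + (scale-1)·z/height = 1 + (1.63-1)·10.75/11 = 1.615682
θ = twist·z/height = 330°·10.75/11 = 322.5000° = 5.628687 rad
cos θ = 0.793353, sin θ = -0.608761 (intermediates below are computed at full precision and shown rounded to 5 d.p.)
v1: (-4.5,1.5) → rotate → (-2.65695,3.92946) → ×s → (-4.29278,6.34875) → (-4.29,6.35)
v2: (-3.5,-5) → rotate → (-5.82054,-1.83610) → ×s → (-9.40415,-2.96656) → (-9.40,-2.97)
v3: (4,-4.5) → rotate → (0.43399,-6.00514) → ×s → (0.70118,-9.70239) → (0.70,-9.70)
v4: (4.5,-1) → rotate → (2.96133,-3.53278) → ×s → (4.78456,-5.70785) → (4.78,-5.71)
v5: (4.5,4) → rotate → (6.00514,0.43399) → ×s → (9.70239,0.70118) → (9.70,0.70)
v6: (3.5,4.5) → rotate → (5.51616,1.43943) → ×s → (8.91236,2.32565) → (8.91,2.33)
v7: (-4.5,2.5) → rotate → (-2.04819,4.72281) → ×s → (-3.30922,7.63056) → (-3.31,7.63)

Cross-section at z=10.75: (-4.29,6.35) (-9.40,-2.97) (0.70,-9.70) (4.78,-5.71) (9.70,0.70) (8.91,2.33) (-3.31,7.63)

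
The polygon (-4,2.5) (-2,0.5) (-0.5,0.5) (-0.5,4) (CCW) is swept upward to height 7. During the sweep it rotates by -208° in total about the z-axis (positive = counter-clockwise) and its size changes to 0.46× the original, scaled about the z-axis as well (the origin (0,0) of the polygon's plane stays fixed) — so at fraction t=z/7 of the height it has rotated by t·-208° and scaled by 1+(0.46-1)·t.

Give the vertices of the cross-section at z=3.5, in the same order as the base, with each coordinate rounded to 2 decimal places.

t = z/height = 3.5/7 = 0.5
s = 1 + (scale-1)·z/height = 1 + (0.46-1)·3.5/7 = 0.730000
θ = twist·z/height = -208°·3.5/7 = -104.0000° = -1.815142 rad
cos θ = -0.241922, sin θ = -0.970296 (intermediates below are computed at full precision and shown rounded to 5 d.p.)
v1: (-4,2.5) → rotate → (3.39343,3.27638) → ×s → (2.47720,2.39176) → (2.48,2.39)
v2: (-2,0.5) → rotate → (0.96899,1.81963) → ×s → (0.70736,1.32833) → (0.71,1.33)
v3: (-0.5,0.5) → rotate → (0.60611,0.36419) → ×s → (0.44246,0.26586) → (0.44,0.27)
v4: (-0.5,4) → rotate → (4.00214,-0.48254) → ×s → (2.92157,-0.35225) → (2.92,-0.35)

Cross-section at z=3.5: (2.48,2.39) (0.71,1.33) (0.44,0.27) (2.92,-0.35)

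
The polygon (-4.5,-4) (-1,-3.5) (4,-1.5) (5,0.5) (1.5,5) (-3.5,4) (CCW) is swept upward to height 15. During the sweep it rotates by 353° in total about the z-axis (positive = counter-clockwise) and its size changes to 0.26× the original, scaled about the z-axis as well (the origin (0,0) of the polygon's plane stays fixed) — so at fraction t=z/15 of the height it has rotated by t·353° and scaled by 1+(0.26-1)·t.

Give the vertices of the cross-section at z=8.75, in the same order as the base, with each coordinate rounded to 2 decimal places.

t = z/height = 8.75/15 = 0.583333
s = 1 + (scale-1)·z/height = 1 + (0.26-1)·8.75/15 = 0.568333
θ = twist·z/height = 353°·8.75/15 = 205.9167° = 3.593924 rad
cos θ = -0.899431, sin θ = -0.437063 (intermediates below are computed at full precision and shown rounded to 5 d.p.)
v1: (-4.5,-4) → rotate → (2.29918,5.56451) → ×s → (1.30670,3.16250) → (1.31,3.16)
v2: (-1,-3.5) → rotate → (-0.63029,3.58507) → ×s → (-0.35822,2.03752) → (-0.36,2.04)
v3: (4,-1.5) → rotate → (-4.25332,-0.39911) → ×s → (-2.41730,-0.22683) → (-2.42,-0.23)
v4: (5,0.5) → rotate → (-4.27862,-2.63503) → ×s → (-2.43168,-1.49758) → (-2.43,-1.50)
v5: (1.5,5) → rotate → (0.83617,-5.15275) → ×s → (0.47522,-2.92848) → (0.48,-2.93)
v6: (-3.5,4) → rotate → (4.89626,-2.06800) → ×s → (2.78271,-1.17531) → (2.78,-1.18)

Cross-section at z=8.75: (1.31,3.16) (-0.36,2.04) (-2.42,-0.23) (-2.43,-1.50) (0.48,-2.93) (2.78,-1.18)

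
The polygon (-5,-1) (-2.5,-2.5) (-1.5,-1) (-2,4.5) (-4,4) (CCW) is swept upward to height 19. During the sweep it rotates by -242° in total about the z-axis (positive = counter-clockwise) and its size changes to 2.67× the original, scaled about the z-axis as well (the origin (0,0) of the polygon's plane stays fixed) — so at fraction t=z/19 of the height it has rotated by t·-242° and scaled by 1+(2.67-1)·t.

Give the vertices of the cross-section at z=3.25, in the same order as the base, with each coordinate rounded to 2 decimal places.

t = z/height = 3.25/19 = 0.171053
s = 1 + (scale-1)·z/height = 1 + (2.67-1)·3.25/19 = 1.285658
θ = twist·z/height = -242°·3.25/19 = -41.3947° = -0.722474 rad
cos θ = 0.750172, sin θ = -0.661243 (intermediates below are computed at full precision and shown rounded to 5 d.p.)
v1: (-5,-1) → rotate → (-4.41210,2.55604) → ×s → (-5.67245,3.28620) → (-5.67,3.29)
v2: (-2.5,-2.5) → rotate → (-3.52854,-0.22232) → ×s → (-4.53649,-0.28583) → (-4.54,-0.29)
v3: (-1.5,-1) → rotate → (-1.78650,0.24169) → ×s → (-2.29683,0.31073) → (-2.30,0.31)
v4: (-2,4.5) → rotate → (1.47525,4.69826) → ×s → (1.89667,6.04035) → (1.90,6.04)
v5: (-4,4) → rotate → (-0.35572,5.64566) → ×s → (-0.45733,7.25839) → (-0.46,7.26)

Cross-section at z=3.25: (-5.67,3.29) (-4.54,-0.29) (-2.30,0.31) (1.90,6.04) (-0.46,7.26)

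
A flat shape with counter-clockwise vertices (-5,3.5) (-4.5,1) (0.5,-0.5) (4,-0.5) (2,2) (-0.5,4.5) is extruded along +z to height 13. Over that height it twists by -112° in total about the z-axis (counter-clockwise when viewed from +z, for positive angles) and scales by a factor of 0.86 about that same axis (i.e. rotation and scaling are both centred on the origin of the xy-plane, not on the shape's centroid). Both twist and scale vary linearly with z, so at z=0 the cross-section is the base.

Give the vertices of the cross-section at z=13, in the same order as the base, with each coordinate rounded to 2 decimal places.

t = z/height = 13/13 = 1
s = 1 + (scale-1)·z/height = 1 + (0.86-1)·13/13 = 0.860000
θ = twist·z/height = -112°·13/13 = -112.0000° = -1.954769 rad
cos θ = -0.374607, sin θ = -0.927184 (intermediates below are computed at full precision and shown rounded to 5 d.p.)
v1: (-5,3.5) → rotate → (5.11818,3.32480) → ×s → (4.40163,2.85932) → (4.40,2.86)
v2: (-4.5,1) → rotate → (2.61291,3.79772) → ×s → (2.24711,3.26604) → (2.25,3.27)
v3: (0.5,-0.5) → rotate → (-0.65090,-0.27629) → ×s → (-0.55977,-0.23761) → (-0.56,-0.24)
v4: (4,-0.5) → rotate → (-1.96202,-3.52143) → ×s → (-1.68734,-3.02843) → (-1.69,-3.03)
v5: (2,2) → rotate → (1.10515,-2.60358) → ×s → (0.95043,-2.23908) → (0.95,-2.24)
v6: (-0.5,4.5) → rotate → (4.35963,-1.22214) → ×s → (3.74928,-1.05104) → (3.75,-1.05)

Cross-section at z=13: (4.40,2.86) (2.25,3.27) (-0.56,-0.24) (-1.69,-3.03) (0.95,-2.24) (3.75,-1.05)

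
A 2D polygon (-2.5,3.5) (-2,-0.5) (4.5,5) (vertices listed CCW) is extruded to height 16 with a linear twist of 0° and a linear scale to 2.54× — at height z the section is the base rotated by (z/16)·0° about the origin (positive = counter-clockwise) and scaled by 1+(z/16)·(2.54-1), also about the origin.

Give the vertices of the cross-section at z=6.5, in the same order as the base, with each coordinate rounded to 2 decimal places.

Cross-section at z=6.5: (-4.06,5.69) (-3.25,-0.81) (7.32,8.13)

t = z/height = 6.5/16 = 0.40625
s = 1 + (scale-1)·z/height = 1 + (2.54-1)·6.5/16 = 1.625625
θ = twist·z/height = 0°·6.5/16 = 0.0000° = 0.000000 rad
cos θ = 1.000000, sin θ = 0.000000 (intermediates below are computed at full precision and shown rounded to 5 d.p.)
v1: (-2.5,3.5) → rotate → (-2.50000,3.50000) → ×s → (-4.06406,5.68969) → (-4.06,5.69)
v2: (-2,-0.5) → rotate → (-2.00000,-0.50000) → ×s → (-3.25125,-0.81281) → (-3.25,-0.81)
v3: (4.5,5) → rotate → (4.50000,5.00000) → ×s → (7.31531,8.12812) → (7.32,8.13)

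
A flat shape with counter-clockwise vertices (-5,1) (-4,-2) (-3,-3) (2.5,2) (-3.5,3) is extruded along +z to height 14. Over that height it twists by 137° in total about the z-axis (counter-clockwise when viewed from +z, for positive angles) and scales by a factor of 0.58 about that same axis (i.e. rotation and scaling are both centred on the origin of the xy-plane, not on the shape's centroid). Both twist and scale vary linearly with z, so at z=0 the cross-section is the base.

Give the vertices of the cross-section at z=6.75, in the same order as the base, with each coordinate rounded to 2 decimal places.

Cross-section at z=6.75: (-2.35,-3.32) (0.16,-3.56) (1.22,-3.16) (-0.65,2.47) (-3.32,-1.58)

t = z/height = 6.75/14 = 0.482143
s = 1 + (scale-1)·z/height = 1 + (0.58-1)·6.75/14 = 0.797500
θ = twist·z/height = 137°·6.75/14 = 66.0536° = 1.152852 rad
cos θ = 0.405882, sin θ = 0.913925 (intermediates below are computed at full precision and shown rounded to 5 d.p.)
v1: (-5,1) → rotate → (-2.94334,-4.16374) → ×s → (-2.34731,-3.32059) → (-2.35,-3.32)
v2: (-4,-2) → rotate → (0.20432,-4.46747) → ×s → (0.16295,-3.56280) → (0.16,-3.56)
v3: (-3,-3) → rotate → (1.52413,-3.95942) → ×s → (1.21549,-3.15764) → (1.22,-3.16)
v4: (2.5,2) → rotate → (-0.81314,3.09658) → ×s → (-0.64848,2.46952) → (-0.65,2.47)
v5: (-3.5,3) → rotate → (-4.16236,-1.98109) → ×s → (-3.31949,-1.57992) → (-3.32,-1.58)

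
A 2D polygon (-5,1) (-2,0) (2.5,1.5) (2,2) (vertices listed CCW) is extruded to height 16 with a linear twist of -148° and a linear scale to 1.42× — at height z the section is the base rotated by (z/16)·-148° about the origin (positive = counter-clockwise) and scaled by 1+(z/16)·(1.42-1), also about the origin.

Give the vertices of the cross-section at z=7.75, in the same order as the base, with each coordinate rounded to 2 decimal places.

Cross-section at z=7.75: (-0.75,6.09) (-0.76,2.28) (2.66,-2.29) (3.04,-1.53)

t = z/height = 7.75/16 = 0.484375
s = 1 + (scale-1)·z/height = 1 + (1.42-1)·7.75/16 = 1.203438
θ = twist·z/height = -148°·7.75/16 = -71.6875° = -1.251183 rad
cos θ = 0.314200, sin θ = -0.949357 (intermediates below are computed at full precision and shown rounded to 5 d.p.)
v1: (-5,1) → rotate → (-0.62164,5.06098) → ×s → (-0.74811,6.09058) → (-0.75,6.09)
v2: (-2,0) → rotate → (-0.62840,1.89871) → ×s → (-0.75624,2.28498) → (-0.76,2.28)
v3: (2.5,1.5) → rotate → (2.20953,-1.90209) → ×s → (2.65904,-2.28905) → (2.66,-2.29)
v4: (2,2) → rotate → (2.52711,-1.27031) → ×s → (3.04122,-1.52874) → (3.04,-1.53)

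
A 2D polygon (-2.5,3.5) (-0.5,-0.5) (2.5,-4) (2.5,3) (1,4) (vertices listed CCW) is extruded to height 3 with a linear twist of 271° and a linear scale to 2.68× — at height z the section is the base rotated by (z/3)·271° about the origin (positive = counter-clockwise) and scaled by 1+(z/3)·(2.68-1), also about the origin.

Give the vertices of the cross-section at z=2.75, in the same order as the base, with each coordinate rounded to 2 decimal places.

Cross-section at z=2.75: (10.60,2.63) (-0.71,1.65) (-11.78,-2.17) (4.75,-8.71) (8.51,-6.10)

t = z/height = 2.75/3 = 0.916667
s = 1 + (scale-1)·z/height = 1 + (2.68-1)·2.75/3 = 2.540000
θ = twist·z/height = 271°·2.75/3 = 248.4167° = 4.335689 rad
cos θ = -0.367854, sin θ = -0.929884 (intermediates below are computed at full precision and shown rounded to 5 d.p.)
v1: (-2.5,3.5) → rotate → (4.17423,1.03722) → ×s → (10.60254,2.63454) → (10.60,2.63)
v2: (-0.5,-0.5) → rotate → (-0.28101,0.64887) → ×s → (-0.71378,1.64813) → (-0.71,1.65)
v3: (2.5,-4) → rotate → (-4.63917,-0.85329) → ×s → (-11.78349,-2.16736) → (-11.78,-2.17)
v4: (2.5,3) → rotate → (1.87002,-3.42827) → ×s → (4.74984,-8.70781) → (4.75,-8.71)
v5: (1,4) → rotate → (3.35168,-2.40130) → ×s → (8.51327,-6.09930) → (8.51,-6.10)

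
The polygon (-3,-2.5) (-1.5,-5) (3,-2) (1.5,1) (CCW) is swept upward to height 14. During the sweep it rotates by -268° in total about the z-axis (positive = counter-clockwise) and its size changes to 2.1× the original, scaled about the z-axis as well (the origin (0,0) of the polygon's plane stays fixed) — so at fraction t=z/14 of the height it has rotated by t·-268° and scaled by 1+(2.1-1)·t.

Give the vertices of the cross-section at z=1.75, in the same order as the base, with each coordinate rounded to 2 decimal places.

Cross-section at z=1.75: (-4.42,-0.49) (-4.56,-3.80) (1.59,-3.78) (2.05,0.01)

t = z/height = 1.75/14 = 0.125
s = 1 + (scale-1)·z/height = 1 + (2.1-1)·1.75/14 = 1.137500
θ = twist·z/height = -268°·1.75/14 = -33.5000° = -0.584685 rad
cos θ = 0.833886, sin θ = -0.551937 (intermediates below are computed at full precision and shown rounded to 5 d.p.)
v1: (-3,-2.5) → rotate → (-3.88150,-0.42890) → ×s → (-4.41521,-0.48788) → (-4.42,-0.49)
v2: (-1.5,-5) → rotate → (-4.01051,-3.34152) → ×s → (-4.56196,-3.80098) → (-4.56,-3.80)
v3: (3,-2) → rotate → (1.39778,-3.32358) → ×s → (1.58998,-3.78058) → (1.59,-3.78)
v4: (1.5,1) → rotate → (1.80277,0.00598) → ×s → (2.05065,0.00680) → (2.05,0.01)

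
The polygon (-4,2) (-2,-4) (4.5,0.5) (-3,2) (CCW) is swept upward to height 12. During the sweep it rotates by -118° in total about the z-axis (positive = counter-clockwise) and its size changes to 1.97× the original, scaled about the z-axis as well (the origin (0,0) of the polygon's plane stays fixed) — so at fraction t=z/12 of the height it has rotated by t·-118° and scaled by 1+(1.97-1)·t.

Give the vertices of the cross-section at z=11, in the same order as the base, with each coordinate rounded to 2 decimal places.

Cross-section at z=11: (5.95,6.00) (-6.00,5.95) (-1.75,-8.37) (5.36,4.21)

t = z/height = 11/12 = 0.916667
s = 1 + (scale-1)·z/height = 1 + (1.97-1)·11/12 = 1.889167
θ = twist·z/height = -118°·11/12 = -108.1667° = -1.887864 rad
cos θ = -0.311782, sin θ = -0.950154 (intermediates below are computed at full precision and shown rounded to 5 d.p.)
v1: (-4,2) → rotate → (3.14744,3.17705) → ×s → (5.94603,6.00198) → (5.95,6.00)
v2: (-2,-4) → rotate → (-3.17705,3.14744) → ×s → (-6.00198,5.94603) → (-6.00,5.95)
v3: (4.5,0.5) → rotate → (-0.92794,-4.43158) → ×s → (-1.75304,-8.37200) → (-1.75,-8.37)
v4: (-3,2) → rotate → (2.83565,2.22690) → ×s → (5.35702,4.20698) → (5.36,4.21)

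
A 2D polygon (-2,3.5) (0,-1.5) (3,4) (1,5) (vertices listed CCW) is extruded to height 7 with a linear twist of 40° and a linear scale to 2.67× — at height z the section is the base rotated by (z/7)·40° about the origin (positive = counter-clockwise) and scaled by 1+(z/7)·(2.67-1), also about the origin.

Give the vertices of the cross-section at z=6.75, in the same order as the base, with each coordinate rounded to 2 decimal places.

t = z/height = 6.75/7 = 0.964286
s = 1 + (scale-1)·z/height = 1 + (2.67-1)·6.75/7 = 2.610357
θ = twist·z/height = 40°·6.75/7 = 38.5714° = 0.673198 rad
cos θ = 0.781831, sin θ = 0.623490 (intermediates below are computed at full precision and shown rounded to 5 d.p.)
v1: (-2,3.5) → rotate → (-3.74588,1.48943) → ×s → (-9.77808,3.88795) → (-9.78,3.89)
v2: (0,-1.5) → rotate → (0.93523,-1.17275) → ×s → (2.44130,-3.06129) → (2.44,-3.06)
v3: (3,4) → rotate → (-0.14846,4.99780) → ×s → (-0.38755,13.04603) → (-0.39,13.05)
v4: (1,5) → rotate → (-2.33562,4.53265) → ×s → (-6.09680,11.83183) → (-6.10,11.83)

Cross-section at z=6.75: (-9.78,3.89) (2.44,-3.06) (-0.39,13.05) (-6.10,11.83)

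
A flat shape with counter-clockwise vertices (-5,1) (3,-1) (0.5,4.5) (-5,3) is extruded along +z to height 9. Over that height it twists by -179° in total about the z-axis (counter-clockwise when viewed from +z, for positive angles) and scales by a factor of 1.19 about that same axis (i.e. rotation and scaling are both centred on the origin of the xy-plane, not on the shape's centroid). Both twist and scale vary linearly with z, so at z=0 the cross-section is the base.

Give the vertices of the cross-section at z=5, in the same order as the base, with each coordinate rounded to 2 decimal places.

t = z/height = 5/9 = 0.555556
s = 1 + (scale-1)·z/height = 1 + (1.19-1)·5/9 = 1.105556
θ = twist·z/height = -179°·5/9 = -99.4444° = -1.735633 rad
cos θ = -0.164091, sin θ = -0.986445 (intermediates below are computed at full precision and shown rounded to 5 d.p.)
v1: (-5,1) → rotate → (1.80690,4.76813) → ×s → (1.99763,5.27144) → (2.00,5.27)
v2: (3,-1) → rotate → (-1.47872,-2.79524) → ×s → (-1.63481,-3.09030) → (-1.63,-3.09)
v3: (0.5,4.5) → rotate → (4.35696,-1.23163) → ×s → (4.81686,-1.36164) → (4.82,-1.36)
v4: (-5,3) → rotate → (3.77979,4.43995) → ×s → (4.17877,4.90861) → (4.18,4.91)

Cross-section at z=5: (2.00,5.27) (-1.63,-3.09) (4.82,-1.36) (4.18,4.91)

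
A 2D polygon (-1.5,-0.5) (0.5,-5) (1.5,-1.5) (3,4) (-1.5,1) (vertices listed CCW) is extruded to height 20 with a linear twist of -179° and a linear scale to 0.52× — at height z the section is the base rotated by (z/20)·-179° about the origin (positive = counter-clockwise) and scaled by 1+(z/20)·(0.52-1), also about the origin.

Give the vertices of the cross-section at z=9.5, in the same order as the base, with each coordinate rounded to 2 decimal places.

Cross-section at z=9.5: (-0.48,1.12) (-3.81,-0.72) (-1.05,-1.25) (3.28,-2.04) (0.67,1.22)

t = z/height = 9.5/20 = 0.475
s = 1 + (scale-1)·z/height = 1 + (0.52-1)·9.5/20 = 0.772000
θ = twist·z/height = -179°·9.5/20 = -85.0250° = -1.483966 rad
cos θ = 0.086721, sin θ = -0.996233 (intermediates below are computed at full precision and shown rounded to 5 d.p.)
v1: (-1.5,-0.5) → rotate → (-0.62820,1.45099) → ×s → (-0.48497,1.12016) → (-0.48,1.12)
v2: (0.5,-5) → rotate → (-4.93780,-0.93172) → ×s → (-3.81198,-0.71929) → (-3.81,-0.72)
v3: (1.5,-1.5) → rotate → (-1.36427,-1.62443) → ×s → (-1.05321,-1.25406) → (-1.05,-1.25)
v4: (3,4) → rotate → (4.24509,-2.64181) → ×s → (3.27721,-2.03948) → (3.28,-2.04)
v5: (-1.5,1) → rotate → (0.86615,1.58107) → ×s → (0.66867,1.22059) → (0.67,1.22)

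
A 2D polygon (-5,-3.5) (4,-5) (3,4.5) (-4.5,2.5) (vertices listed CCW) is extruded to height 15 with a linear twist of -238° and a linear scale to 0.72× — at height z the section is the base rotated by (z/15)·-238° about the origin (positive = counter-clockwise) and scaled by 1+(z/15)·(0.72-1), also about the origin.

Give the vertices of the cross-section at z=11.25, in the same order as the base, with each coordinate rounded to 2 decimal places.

Cross-section at z=11.25: (3.88,2.87) (-3.26,3.87) (-2.28,-3.62) (3.61,-1.88)

t = z/height = 11.25/15 = 0.75
s = 1 + (scale-1)·z/height = 1 + (0.72-1)·11.25/15 = 0.790000
θ = twist·z/height = -238°·11.25/15 = -178.5000° = -3.115413 rad
cos θ = -0.999657, sin θ = -0.026177 (intermediates below are computed at full precision and shown rounded to 5 d.p.)
v1: (-5,-3.5) → rotate → (4.90667,3.62969) → ×s → (3.87627,2.86745) → (3.88,2.87)
v2: (4,-5) → rotate → (-4.12951,4.89358) → ×s → (-3.26232,3.86593) → (-3.26,3.87)
v3: (3,4.5) → rotate → (-2.88118,-4.57699) → ×s → (-2.27613,-3.61582) → (-2.28,-3.62)
v4: (-4.5,2.5) → rotate → (4.56390,-2.38135) → ×s → (3.60548,-1.88126) → (3.61,-1.88)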